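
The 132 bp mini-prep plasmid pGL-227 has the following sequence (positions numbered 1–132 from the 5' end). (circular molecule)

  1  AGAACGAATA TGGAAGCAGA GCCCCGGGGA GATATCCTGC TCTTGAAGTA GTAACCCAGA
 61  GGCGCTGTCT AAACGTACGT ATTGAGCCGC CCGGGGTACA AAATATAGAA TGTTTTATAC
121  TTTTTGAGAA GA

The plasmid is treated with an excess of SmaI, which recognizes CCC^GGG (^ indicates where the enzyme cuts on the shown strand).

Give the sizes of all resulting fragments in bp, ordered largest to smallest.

SmaI sites (CCCGGG) start at positions 23, 90.
SmaI cuts after base 3 of each site, so after positions 25, 92.
Circular molecule, 2 cuts → 2 fragments:
  26–92 → 67 bp
  93–132 then 1–25 → 40 + 25 = 65 bp
Sorted largest to smallest: 67, 65 bp.

67, 65 bp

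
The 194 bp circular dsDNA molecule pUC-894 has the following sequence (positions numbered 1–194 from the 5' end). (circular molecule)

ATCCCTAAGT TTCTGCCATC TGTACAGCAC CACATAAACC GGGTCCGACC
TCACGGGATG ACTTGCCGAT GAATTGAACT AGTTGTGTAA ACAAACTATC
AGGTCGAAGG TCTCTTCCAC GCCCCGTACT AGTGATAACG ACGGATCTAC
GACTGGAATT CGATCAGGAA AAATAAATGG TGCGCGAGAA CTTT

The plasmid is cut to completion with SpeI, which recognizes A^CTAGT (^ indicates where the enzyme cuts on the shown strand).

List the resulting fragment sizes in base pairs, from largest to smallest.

144, 50 bp

SpeI sites (ACTAGT) start at positions 78, 128.
SpeI cuts after the first base of each site, so after positions 78, 128.
Circular molecule, 2 cuts → 2 fragments:
  79–128 → 50 bp
  129–194 then 1–78 → 66 + 78 = 144 bp
Sorted largest to smallest: 144, 50 bp.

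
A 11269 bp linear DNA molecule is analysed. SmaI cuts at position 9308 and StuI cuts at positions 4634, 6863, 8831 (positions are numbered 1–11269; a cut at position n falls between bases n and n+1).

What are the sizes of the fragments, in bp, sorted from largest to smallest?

Combined cut positions (sorted): 4634, 6863, 8831, 9308.
Linear molecule, 4 cuts → 5 fragments:
  4634 − 0 = 4634 bp
  6863 − 4634 = 2229 bp
  8831 − 6863 = 1968 bp
  9308 − 8831 = 477 bp
  11269 − 9308 = 1961 bp
Sorted largest to smallest: 4634, 2229, 1968, 1961, 477 bp.

4634, 2229, 1968, 1961, 477 bp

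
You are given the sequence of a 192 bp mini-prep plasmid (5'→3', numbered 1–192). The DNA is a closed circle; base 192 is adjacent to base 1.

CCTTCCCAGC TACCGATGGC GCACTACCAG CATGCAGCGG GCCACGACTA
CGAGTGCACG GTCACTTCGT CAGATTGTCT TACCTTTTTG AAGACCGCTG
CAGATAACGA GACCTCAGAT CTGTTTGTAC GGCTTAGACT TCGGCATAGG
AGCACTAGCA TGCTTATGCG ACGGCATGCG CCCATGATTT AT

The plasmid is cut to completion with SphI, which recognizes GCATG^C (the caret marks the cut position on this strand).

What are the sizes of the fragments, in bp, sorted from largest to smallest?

SphI sites (GCATGC) start at positions 30, 158, 174.
SphI cuts after base 5 of each site (before the last base), so after positions 34, 162, 178.
Circular molecule, 3 cuts → 3 fragments:
  35–162 → 128 bp
  163–178 → 16 bp
  179–192 then 1–34 → 14 + 34 = 48 bp
Sorted largest to smallest: 128, 48, 16 bp.

128, 48, 16 bp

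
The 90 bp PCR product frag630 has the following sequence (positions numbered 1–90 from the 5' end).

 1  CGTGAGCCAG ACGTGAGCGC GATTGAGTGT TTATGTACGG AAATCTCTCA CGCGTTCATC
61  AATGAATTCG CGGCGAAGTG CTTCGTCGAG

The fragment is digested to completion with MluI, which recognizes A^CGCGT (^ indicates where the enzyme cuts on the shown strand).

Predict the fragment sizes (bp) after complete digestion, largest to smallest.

The MluI site (ACGCGT) starts at position 50.
MluI cuts after the first base of each site, so after position 50.
Linear molecule, 1 cut → 2 fragments:
  1–50 → 50 bp
  51–90 → 40 bp
Sorted largest to smallest: 50, 40 bp.

50, 40 bp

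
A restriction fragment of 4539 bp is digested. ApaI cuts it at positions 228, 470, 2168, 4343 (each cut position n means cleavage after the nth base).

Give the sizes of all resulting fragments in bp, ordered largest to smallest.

2175, 1698, 242, 228, 196 bp

Linear molecule, 4 cuts → 5 fragments:
  228 − 0 = 228 bp
  470 − 228 = 242 bp
  2168 − 470 = 1698 bp
  4343 − 2168 = 2175 bp
  4539 − 4343 = 196 bp
Sorted largest to smallest: 2175, 1698, 242, 228, 196 bp.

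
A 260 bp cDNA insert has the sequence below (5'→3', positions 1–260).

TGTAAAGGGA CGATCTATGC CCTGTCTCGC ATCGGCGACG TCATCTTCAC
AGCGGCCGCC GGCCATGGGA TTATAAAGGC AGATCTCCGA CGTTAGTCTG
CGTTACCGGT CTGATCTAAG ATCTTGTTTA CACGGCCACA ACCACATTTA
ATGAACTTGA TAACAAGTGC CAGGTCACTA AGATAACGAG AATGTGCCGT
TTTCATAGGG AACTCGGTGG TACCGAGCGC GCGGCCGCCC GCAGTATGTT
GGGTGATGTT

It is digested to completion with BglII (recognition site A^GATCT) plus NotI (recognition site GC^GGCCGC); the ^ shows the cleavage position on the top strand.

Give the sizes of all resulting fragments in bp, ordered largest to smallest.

113, 53, 38, 28, 28 bp

BglII sites (AGATCT) start at positions 81, 119.
BglII cuts after the first base of each site, so after positions 81, 119.
NotI sites (GCGGCCGC) start at positions 52, 231.
NotI cuts after base 2 of each site, so after positions 53, 232.
Combined cut positions: 53, 81, 119, 232.
Linear molecule, 4 cuts → 5 fragments:
  1–53 → 53 bp
  54–81 → 28 bp
  82–119 → 38 bp
  120–232 → 113 bp
  233–260 → 28 bp
Sorted largest to smallest: 113, 53, 38, 28, 28 bp.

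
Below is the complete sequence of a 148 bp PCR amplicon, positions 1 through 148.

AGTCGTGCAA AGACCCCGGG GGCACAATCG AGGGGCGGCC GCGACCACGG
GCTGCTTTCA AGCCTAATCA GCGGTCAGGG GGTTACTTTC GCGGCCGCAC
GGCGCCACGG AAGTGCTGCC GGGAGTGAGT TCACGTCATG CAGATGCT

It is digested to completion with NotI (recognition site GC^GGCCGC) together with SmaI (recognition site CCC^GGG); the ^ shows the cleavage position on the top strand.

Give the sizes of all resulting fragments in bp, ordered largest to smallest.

56, 56, 19, 17 bp

NotI sites (GCGGCCGC) start at positions 35, 91.
NotI cuts after base 2 of each site, so after positions 36, 92.
The SmaI site (CCCGGG) starts at position 15.
SmaI cuts after base 3 of each site, so after position 17.
Combined cut positions: 17, 36, 92.
Linear molecule, 3 cuts → 4 fragments:
  1–17 → 17 bp
  18–36 → 19 bp
  37–92 → 56 bp
  93–148 → 56 bp
Sorted largest to smallest: 56, 56, 19, 17 bp.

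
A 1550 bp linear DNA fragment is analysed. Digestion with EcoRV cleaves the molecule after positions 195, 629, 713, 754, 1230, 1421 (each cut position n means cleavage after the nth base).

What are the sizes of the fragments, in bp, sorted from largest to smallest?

Linear molecule, 6 cuts → 7 fragments:
  195 − 0 = 195 bp
  629 − 195 = 434 bp
  713 − 629 = 84 bp
  754 − 713 = 41 bp
  1230 − 754 = 476 bp
  1421 − 1230 = 191 bp
  1550 − 1421 = 129 bp
Sorted largest to smallest: 476, 434, 195, 191, 129, 84, 41 bp.

476, 434, 195, 191, 129, 84, 41 bp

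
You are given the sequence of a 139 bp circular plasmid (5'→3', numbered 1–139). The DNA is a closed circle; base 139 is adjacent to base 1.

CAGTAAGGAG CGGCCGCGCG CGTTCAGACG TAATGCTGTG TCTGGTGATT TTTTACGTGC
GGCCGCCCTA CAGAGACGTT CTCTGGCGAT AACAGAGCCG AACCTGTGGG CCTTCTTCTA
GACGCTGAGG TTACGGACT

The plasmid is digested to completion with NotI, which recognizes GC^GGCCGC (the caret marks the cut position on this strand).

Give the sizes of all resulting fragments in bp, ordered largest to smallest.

90, 49 bp

NotI sites (GCGGCCGC) start at positions 10, 59.
NotI cuts after base 2 of each site, so after positions 11, 60.
Circular molecule, 2 cuts → 2 fragments:
  12–60 → 49 bp
  61–139 then 1–11 → 79 + 11 = 90 bp
Sorted largest to smallest: 90, 49 bp.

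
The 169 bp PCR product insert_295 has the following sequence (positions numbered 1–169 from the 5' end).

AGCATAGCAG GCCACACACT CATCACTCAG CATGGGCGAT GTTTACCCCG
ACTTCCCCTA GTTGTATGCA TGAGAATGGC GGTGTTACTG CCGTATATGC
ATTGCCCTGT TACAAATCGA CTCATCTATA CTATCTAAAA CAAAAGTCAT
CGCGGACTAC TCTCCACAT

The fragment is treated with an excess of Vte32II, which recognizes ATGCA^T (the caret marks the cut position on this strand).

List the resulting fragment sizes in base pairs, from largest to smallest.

70, 68, 31 bp

Vte32II sites (ATGCAT) start at positions 66, 97.
Vte32II cuts after base 5 of each site (before the last base), so after positions 70, 101.
Linear molecule, 2 cuts → 3 fragments:
  1–70 → 70 bp
  71–101 → 31 bp
  102–169 → 68 bp
Sorted largest to smallest: 70, 68, 31 bp.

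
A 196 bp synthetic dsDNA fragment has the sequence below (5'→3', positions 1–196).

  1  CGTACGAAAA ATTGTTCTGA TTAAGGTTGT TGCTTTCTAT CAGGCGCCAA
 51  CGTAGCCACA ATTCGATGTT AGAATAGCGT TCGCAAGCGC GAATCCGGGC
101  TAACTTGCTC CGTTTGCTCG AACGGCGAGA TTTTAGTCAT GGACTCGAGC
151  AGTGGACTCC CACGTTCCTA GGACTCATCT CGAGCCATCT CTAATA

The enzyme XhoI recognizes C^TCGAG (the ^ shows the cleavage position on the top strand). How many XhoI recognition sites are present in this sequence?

2

CTCGAG occurs starting at positions 144, 179.
XhoI cuts at 2 sites.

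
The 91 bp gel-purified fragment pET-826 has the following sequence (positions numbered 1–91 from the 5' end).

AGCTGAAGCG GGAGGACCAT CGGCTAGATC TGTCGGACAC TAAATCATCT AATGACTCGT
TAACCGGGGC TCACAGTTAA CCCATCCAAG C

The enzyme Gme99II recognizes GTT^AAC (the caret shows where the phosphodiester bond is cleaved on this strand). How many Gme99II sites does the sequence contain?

GTTAAC occurs starting at positions 59, 76.
Gme99II cuts at 2 sites.

2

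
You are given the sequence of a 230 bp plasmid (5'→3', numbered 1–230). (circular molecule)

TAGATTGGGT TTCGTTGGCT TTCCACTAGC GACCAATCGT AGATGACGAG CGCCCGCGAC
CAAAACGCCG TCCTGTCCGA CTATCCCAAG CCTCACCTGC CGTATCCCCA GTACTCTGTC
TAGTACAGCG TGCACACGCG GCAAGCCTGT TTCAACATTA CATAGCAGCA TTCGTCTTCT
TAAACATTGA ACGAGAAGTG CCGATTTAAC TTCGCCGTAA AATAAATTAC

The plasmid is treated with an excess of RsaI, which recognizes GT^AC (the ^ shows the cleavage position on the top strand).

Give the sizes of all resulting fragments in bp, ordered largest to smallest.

RsaI sites (GTAC) start at positions 111, 123.
RsaI cuts after base 2 of each site, so after positions 112, 124.
Circular molecule, 2 cuts → 2 fragments:
  113–124 → 12 bp
  125–230 then 1–112 → 106 + 112 = 218 bp
Sorted largest to smallest: 218, 12 bp.

218, 12 bp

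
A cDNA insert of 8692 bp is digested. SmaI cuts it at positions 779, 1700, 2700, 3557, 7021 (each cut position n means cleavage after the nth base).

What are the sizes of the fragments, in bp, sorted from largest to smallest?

Linear molecule, 5 cuts → 6 fragments:
  779 − 0 = 779 bp
  1700 − 779 = 921 bp
  2700 − 1700 = 1000 bp
  3557 − 2700 = 857 bp
  7021 − 3557 = 3464 bp
  8692 − 7021 = 1671 bp
Sorted largest to smallest: 3464, 1671, 1000, 921, 857, 779 bp.

3464, 1671, 1000, 921, 857, 779 bp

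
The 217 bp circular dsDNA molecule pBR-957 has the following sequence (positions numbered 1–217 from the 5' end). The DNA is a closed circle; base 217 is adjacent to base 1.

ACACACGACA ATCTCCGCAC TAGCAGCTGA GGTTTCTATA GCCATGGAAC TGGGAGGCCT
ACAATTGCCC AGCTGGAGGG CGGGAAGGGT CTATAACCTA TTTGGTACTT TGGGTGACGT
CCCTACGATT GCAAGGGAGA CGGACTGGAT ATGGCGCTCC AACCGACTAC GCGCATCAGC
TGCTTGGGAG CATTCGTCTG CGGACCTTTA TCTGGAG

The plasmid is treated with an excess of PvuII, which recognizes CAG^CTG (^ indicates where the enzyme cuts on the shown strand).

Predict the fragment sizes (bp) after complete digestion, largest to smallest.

PvuII sites (CAGCTG) start at positions 24, 70, 177.
PvuII cuts after base 3 of each site, so after positions 26, 72, 179.
Circular molecule, 3 cuts → 3 fragments:
  27–72 → 46 bp
  73–179 → 107 bp
  180–217 then 1–26 → 38 + 26 = 64 bp
Sorted largest to smallest: 107, 64, 46 bp.

107, 64, 46 bp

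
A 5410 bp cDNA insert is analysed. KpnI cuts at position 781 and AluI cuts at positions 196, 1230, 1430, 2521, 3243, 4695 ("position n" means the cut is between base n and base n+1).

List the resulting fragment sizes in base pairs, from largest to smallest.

Combined cut positions (sorted): 196, 781, 1230, 1430, 2521, 3243, 4695.
Linear molecule, 7 cuts → 8 fragments:
  196 − 0 = 196 bp
  781 − 196 = 585 bp
  1230 − 781 = 449 bp
  1430 − 1230 = 200 bp
  2521 − 1430 = 1091 bp
  3243 − 2521 = 722 bp
  4695 − 3243 = 1452 bp
  5410 − 4695 = 715 bp
Sorted largest to smallest: 1452, 1091, 722, 715, 585, 449, 200, 196 bp.

1452, 1091, 722, 715, 585, 449, 200, 196 bp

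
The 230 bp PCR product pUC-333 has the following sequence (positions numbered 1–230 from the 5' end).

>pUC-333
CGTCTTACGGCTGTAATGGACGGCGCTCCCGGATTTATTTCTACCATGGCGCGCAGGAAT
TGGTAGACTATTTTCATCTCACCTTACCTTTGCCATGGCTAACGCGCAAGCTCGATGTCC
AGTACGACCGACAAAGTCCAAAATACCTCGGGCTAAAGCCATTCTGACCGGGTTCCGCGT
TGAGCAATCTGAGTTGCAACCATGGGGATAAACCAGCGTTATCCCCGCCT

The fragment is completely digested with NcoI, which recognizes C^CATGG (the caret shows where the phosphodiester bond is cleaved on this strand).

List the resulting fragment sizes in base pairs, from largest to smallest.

107, 49, 44, 30 bp

NcoI sites (CCATGG) start at positions 44, 93, 200.
NcoI cuts after the first base of each site, so after positions 44, 93, 200.
Linear molecule, 3 cuts → 4 fragments:
  1–44 → 44 bp
  45–93 → 49 bp
  94–200 → 107 bp
  201–230 → 30 bp
Sorted largest to smallest: 107, 49, 44, 30 bp.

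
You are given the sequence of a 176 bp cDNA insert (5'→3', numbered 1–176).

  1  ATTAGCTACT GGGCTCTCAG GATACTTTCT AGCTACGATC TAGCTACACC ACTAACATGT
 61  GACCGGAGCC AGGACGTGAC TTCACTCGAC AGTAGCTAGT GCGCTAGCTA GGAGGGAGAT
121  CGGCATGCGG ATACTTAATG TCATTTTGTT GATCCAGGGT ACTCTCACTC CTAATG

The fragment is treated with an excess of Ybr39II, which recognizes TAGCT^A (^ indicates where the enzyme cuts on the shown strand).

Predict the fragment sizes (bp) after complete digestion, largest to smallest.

67, 52, 27, 12, 11, 7 bp

Ybr39II sites (TAGCTA) start at positions 3, 30, 41, 93, 105.
Ybr39II cuts after base 5 of each site (before the last base), so after positions 7, 34, 45, 97, 109.
Linear molecule, 5 cuts → 6 fragments:
  1–7 → 7 bp
  8–34 → 27 bp
  35–45 → 11 bp
  46–97 → 52 bp
  98–109 → 12 bp
  110–176 → 67 bp
Sorted largest to smallest: 67, 52, 27, 12, 11, 7 bp.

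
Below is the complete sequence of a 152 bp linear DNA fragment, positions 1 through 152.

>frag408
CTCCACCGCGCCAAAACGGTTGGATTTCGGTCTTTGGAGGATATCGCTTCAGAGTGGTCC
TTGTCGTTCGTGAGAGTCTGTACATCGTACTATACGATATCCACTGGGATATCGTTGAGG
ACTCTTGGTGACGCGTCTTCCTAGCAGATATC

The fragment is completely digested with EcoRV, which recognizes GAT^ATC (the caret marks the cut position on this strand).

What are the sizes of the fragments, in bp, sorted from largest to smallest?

EcoRV sites (GATATC) start at positions 40, 96, 108, 147.
EcoRV cuts after base 3 of each site, so after positions 42, 98, 110, 149.
Linear molecule, 4 cuts → 5 fragments:
  1–42 → 42 bp
  43–98 → 56 bp
  99–110 → 12 bp
  111–149 → 39 bp
  150–152 → 3 bp
Sorted largest to smallest: 56, 42, 39, 12, 3 bp.

56, 42, 39, 12, 3 bp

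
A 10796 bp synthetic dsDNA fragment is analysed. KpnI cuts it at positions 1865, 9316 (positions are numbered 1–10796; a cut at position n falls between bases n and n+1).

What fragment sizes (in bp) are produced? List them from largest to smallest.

Linear molecule, 2 cuts → 3 fragments:
  1865 − 0 = 1865 bp
  9316 − 1865 = 7451 bp
  10796 − 9316 = 1480 bp
Sorted largest to smallest: 7451, 1865, 1480 bp.

7451, 1865, 1480 bp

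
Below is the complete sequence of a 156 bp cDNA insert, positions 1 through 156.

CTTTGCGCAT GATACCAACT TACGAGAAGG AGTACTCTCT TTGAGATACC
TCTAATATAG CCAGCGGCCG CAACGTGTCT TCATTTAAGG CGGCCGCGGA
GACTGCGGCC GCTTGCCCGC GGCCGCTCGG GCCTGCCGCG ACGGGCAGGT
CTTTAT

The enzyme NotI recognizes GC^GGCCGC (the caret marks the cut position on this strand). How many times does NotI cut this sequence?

GCGGCCGC occurs starting at positions 64, 90, 105, 119.
NotI cuts at 4 sites.

4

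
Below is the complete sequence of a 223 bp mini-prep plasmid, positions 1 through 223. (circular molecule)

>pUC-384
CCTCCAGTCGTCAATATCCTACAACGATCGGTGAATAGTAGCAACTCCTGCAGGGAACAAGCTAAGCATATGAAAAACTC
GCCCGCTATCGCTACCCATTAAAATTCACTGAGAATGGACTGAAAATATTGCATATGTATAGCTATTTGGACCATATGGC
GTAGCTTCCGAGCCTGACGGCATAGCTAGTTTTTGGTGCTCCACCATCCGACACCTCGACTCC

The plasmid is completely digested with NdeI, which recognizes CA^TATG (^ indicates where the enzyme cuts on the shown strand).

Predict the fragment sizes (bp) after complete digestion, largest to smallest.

NdeI sites (CATATG) start at positions 67, 132, 153.
NdeI cuts after base 2 of each site, so after positions 68, 133, 154.
Circular molecule, 3 cuts → 3 fragments:
  69–133 → 65 bp
  134–154 → 21 bp
  155–223 then 1–68 → 69 + 68 = 137 bp
Sorted largest to smallest: 137, 65, 21 bp.

137, 65, 21 bp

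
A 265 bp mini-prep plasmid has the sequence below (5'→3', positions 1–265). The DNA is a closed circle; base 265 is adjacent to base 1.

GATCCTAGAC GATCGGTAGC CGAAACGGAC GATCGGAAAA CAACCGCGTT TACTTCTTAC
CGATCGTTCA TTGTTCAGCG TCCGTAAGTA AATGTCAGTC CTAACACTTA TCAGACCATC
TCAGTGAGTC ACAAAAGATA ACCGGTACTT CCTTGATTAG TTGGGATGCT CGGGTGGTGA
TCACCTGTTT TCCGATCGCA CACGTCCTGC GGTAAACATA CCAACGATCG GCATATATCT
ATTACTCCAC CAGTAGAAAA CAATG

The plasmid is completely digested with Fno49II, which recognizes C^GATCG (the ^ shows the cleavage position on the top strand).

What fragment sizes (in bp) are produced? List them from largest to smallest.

132, 50, 32, 31, 20 bp

Fno49II sites (CGATCG) start at positions 10, 30, 61, 193, 225.
Fno49II cuts after the first base of each site, so after positions 10, 30, 61, 193, 225.
Circular molecule, 5 cuts → 5 fragments:
  11–30 → 20 bp
  31–61 → 31 bp
  62–193 → 132 bp
  194–225 → 32 bp
  226–265 then 1–10 → 40 + 10 = 50 bp
Sorted largest to smallest: 132, 50, 32, 31, 20 bp.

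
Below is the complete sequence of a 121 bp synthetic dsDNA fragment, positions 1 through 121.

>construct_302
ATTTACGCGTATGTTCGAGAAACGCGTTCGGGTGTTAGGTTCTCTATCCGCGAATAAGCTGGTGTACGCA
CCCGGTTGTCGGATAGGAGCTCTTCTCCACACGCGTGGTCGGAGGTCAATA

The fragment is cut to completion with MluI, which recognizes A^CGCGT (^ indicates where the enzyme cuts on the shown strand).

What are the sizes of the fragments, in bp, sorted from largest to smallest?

79, 20, 17, 5 bp

MluI sites (ACGCGT) start at positions 5, 22, 101.
MluI cuts after the first base of each site, so after positions 5, 22, 101.
Linear molecule, 3 cuts → 4 fragments:
  1–5 → 5 bp
  6–22 → 17 bp
  23–101 → 79 bp
  102–121 → 20 bp
Sorted largest to smallest: 79, 20, 17, 5 bp.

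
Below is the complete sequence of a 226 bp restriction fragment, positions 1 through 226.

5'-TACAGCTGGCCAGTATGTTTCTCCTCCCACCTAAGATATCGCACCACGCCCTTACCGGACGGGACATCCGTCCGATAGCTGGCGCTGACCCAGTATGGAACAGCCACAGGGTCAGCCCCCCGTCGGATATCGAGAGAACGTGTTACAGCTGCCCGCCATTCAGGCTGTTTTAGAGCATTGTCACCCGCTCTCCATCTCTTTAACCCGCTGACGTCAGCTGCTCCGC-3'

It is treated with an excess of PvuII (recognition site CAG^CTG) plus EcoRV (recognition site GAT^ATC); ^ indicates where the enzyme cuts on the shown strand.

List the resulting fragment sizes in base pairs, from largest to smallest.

91, 69, 32, 20, 9, 5 bp

PvuII sites (CAGCTG) start at positions 3, 146, 215.
PvuII cuts after base 3 of each site, so after positions 5, 148, 217.
EcoRV sites (GATATC) start at positions 35, 126.
EcoRV cuts after base 3 of each site, so after positions 37, 128.
Combined cut positions: 5, 37, 128, 148, 217.
Linear molecule, 5 cuts → 6 fragments:
  1–5 → 5 bp
  6–37 → 32 bp
  38–128 → 91 bp
  129–148 → 20 bp
  149–217 → 69 bp
  218–226 → 9 bp
Sorted largest to smallest: 91, 69, 32, 20, 9, 5 bp.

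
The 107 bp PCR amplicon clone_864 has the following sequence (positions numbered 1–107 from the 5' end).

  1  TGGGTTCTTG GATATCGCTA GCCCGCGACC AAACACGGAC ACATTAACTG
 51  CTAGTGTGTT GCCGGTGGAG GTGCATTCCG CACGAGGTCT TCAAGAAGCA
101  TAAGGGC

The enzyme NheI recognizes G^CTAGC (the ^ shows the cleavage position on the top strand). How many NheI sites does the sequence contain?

GCTAGC occurs starting at position 17.
NheI cuts at 1 site.

1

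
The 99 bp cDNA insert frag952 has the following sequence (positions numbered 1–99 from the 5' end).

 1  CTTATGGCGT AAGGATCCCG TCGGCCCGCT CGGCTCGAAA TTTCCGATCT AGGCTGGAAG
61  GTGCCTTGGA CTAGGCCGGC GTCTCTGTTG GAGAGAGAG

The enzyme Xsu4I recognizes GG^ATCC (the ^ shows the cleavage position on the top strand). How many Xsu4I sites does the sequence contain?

1

GGATCC occurs starting at position 13.
Xsu4I cuts at 1 site.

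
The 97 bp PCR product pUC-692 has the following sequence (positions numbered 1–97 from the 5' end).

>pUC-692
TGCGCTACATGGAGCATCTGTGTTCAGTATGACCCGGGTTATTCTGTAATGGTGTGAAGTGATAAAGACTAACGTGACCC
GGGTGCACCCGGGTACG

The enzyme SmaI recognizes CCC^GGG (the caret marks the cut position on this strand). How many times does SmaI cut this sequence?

CCCGGG occurs starting at positions 33, 78, 88.
SmaI cuts at 3 sites.

3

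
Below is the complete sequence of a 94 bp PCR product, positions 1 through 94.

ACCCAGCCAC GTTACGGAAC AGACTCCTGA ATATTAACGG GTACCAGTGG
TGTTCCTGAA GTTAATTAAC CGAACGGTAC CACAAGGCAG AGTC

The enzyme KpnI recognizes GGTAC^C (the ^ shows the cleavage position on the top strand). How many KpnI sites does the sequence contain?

2

GGTACC occurs starting at positions 40, 76.
KpnI cuts at 2 sites.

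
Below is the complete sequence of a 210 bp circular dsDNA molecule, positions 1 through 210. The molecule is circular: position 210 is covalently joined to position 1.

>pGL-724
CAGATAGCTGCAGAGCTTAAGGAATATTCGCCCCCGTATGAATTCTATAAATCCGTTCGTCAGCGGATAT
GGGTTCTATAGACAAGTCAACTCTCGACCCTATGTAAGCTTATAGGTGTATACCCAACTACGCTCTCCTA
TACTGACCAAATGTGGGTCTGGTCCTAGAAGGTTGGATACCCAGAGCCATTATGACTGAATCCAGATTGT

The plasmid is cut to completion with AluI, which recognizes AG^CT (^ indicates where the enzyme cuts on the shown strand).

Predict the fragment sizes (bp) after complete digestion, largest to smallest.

109, 93, 8 bp

AluI sites (AGCT) start at positions 6, 14, 107.
AluI cuts after base 2 of each site, so after positions 7, 15, 108.
Circular molecule, 3 cuts → 3 fragments:
  8–15 → 8 bp
  16–108 → 93 bp
  109–210 then 1–7 → 102 + 7 = 109 bp
Sorted largest to smallest: 109, 93, 8 bp.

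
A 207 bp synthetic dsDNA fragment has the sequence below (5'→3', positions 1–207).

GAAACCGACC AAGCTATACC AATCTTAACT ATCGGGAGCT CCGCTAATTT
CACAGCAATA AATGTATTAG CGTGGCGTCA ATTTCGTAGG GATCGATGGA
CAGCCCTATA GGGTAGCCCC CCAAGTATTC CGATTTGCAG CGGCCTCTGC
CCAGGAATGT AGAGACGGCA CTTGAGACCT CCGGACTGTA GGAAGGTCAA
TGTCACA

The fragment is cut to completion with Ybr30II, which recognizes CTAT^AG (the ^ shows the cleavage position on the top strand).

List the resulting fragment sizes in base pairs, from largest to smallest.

109, 98 bp

The Ybr30II site (CTATAG) starts at position 106.
Ybr30II cuts after base 4 of each site, so after position 109.
Linear molecule, 1 cut → 2 fragments:
  1–109 → 109 bp
  110–207 → 98 bp
Sorted largest to smallest: 109, 98 bp.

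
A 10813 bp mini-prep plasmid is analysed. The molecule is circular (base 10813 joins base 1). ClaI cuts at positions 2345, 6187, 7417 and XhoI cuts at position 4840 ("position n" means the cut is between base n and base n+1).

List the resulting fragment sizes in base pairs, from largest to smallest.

Combined cut positions (sorted): 2345, 4840, 6187, 7417.
Circular molecule, 4 cuts → 4 fragments:
  4840 − 2345 = 2495 bp
  6187 − 4840 = 1347 bp
  7417 − 6187 = 1230 bp
  wrap: 10813 − 7417 + 2345 = 5741 bp
Sorted largest to smallest: 5741, 2495, 1347, 1230 bp.

5741, 2495, 1347, 1230 bp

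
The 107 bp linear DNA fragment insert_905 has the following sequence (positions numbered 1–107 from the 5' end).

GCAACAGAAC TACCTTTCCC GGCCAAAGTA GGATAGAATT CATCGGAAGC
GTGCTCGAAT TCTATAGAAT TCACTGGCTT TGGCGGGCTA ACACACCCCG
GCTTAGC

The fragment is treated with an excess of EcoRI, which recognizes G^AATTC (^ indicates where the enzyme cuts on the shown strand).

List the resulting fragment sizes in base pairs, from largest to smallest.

EcoRI sites (GAATTC) start at positions 36, 57, 67.
EcoRI cuts after the first base of each site, so after positions 36, 57, 67.
Linear molecule, 3 cuts → 4 fragments:
  1–36 → 36 bp
  37–57 → 21 bp
  58–67 → 10 bp
  68–107 → 40 bp
Sorted largest to smallest: 40, 36, 21, 10 bp.

40, 36, 21, 10 bp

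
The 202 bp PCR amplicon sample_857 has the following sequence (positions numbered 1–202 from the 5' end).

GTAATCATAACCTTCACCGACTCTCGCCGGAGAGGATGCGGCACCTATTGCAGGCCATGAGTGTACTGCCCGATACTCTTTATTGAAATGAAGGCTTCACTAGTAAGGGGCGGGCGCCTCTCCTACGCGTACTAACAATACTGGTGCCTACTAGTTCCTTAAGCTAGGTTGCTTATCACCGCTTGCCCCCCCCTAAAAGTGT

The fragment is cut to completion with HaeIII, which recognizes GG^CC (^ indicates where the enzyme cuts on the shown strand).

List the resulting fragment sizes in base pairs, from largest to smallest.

148, 54 bp

The HaeIII site (GGCC) starts at position 53.
HaeIII cuts after base 2 of each site, so after position 54.
Linear molecule, 1 cut → 2 fragments:
  1–54 → 54 bp
  55–202 → 148 bp
Sorted largest to smallest: 148, 54 bp.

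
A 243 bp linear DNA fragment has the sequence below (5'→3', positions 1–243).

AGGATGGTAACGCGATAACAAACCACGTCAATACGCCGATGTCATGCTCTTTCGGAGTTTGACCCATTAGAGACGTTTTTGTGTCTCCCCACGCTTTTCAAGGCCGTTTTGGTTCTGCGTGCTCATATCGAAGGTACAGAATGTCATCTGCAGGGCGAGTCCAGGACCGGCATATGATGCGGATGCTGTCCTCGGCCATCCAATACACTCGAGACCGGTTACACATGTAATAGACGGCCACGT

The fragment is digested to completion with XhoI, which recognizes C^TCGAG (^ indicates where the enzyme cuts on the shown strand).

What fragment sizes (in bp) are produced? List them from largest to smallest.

208, 35 bp

The XhoI site (CTCGAG) starts at position 208.
XhoI cuts after the first base of each site, so after position 208.
Linear molecule, 1 cut → 2 fragments:
  1–208 → 208 bp
  209–243 → 35 bp
Sorted largest to smallest: 208, 35 bp.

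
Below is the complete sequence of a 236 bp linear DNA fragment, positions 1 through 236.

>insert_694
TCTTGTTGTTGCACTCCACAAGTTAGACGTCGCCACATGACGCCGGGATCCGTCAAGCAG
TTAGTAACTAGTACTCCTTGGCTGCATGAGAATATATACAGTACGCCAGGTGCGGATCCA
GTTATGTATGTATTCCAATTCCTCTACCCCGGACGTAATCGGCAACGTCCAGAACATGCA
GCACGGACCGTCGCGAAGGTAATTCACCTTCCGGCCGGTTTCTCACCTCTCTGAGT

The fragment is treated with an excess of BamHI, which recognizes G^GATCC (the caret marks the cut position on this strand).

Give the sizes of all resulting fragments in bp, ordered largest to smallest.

122, 68, 46 bp

BamHI sites (GGATCC) start at positions 46, 114.
BamHI cuts after the first base of each site, so after positions 46, 114.
Linear molecule, 2 cuts → 3 fragments:
  1–46 → 46 bp
  47–114 → 68 bp
  115–236 → 122 bp
Sorted largest to smallest: 122, 68, 46 bp.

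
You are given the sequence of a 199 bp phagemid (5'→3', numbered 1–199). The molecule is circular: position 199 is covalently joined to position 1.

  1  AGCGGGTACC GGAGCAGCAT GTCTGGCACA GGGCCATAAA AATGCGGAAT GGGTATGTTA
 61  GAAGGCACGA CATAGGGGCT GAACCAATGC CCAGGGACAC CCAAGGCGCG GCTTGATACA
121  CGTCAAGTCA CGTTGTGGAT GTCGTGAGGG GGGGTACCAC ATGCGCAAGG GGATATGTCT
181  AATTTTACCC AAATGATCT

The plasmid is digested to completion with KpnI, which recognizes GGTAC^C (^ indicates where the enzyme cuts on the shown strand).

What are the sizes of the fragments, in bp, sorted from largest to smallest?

148, 51 bp

KpnI sites (GGTACC) start at positions 5, 153.
KpnI cuts after base 5 of each site (before the last base), so after positions 9, 157.
Circular molecule, 2 cuts → 2 fragments:
  10–157 → 148 bp
  158–199 then 1–9 → 42 + 9 = 51 bp
Sorted largest to smallest: 148, 51 bp.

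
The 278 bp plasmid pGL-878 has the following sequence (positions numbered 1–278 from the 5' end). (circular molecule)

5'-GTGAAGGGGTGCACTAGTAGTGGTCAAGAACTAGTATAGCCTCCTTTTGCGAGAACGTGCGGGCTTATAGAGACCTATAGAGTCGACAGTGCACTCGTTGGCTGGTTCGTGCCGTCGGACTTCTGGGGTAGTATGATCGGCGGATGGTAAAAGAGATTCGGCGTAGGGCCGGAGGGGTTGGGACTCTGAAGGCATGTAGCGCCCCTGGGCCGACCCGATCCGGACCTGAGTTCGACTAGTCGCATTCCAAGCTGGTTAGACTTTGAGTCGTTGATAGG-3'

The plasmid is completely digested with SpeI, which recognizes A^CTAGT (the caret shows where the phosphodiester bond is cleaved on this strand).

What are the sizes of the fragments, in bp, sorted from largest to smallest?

SpeI sites (ACTAGT) start at positions 13, 30, 235.
SpeI cuts after the first base of each site, so after positions 13, 30, 235.
Circular molecule, 3 cuts → 3 fragments:
  14–30 → 17 bp
  31–235 → 205 bp
  236–278 then 1–13 → 43 + 13 = 56 bp
Sorted largest to smallest: 205, 56, 17 bp.

205, 56, 17 bp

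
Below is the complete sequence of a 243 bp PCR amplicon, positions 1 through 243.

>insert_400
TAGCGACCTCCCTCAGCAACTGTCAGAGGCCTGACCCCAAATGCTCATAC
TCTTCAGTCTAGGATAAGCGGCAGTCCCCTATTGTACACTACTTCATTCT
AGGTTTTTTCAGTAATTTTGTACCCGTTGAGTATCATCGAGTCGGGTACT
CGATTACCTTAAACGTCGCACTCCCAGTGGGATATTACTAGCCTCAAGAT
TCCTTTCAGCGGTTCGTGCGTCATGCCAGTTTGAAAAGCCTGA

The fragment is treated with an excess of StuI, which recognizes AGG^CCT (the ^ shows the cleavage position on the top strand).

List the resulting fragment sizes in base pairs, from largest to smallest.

214, 29 bp

The StuI site (AGGCCT) starts at position 27.
StuI cuts after base 3 of each site, so after position 29.
Linear molecule, 1 cut → 2 fragments:
  1–29 → 29 bp
  30–243 → 214 bp
Sorted largest to smallest: 214, 29 bp.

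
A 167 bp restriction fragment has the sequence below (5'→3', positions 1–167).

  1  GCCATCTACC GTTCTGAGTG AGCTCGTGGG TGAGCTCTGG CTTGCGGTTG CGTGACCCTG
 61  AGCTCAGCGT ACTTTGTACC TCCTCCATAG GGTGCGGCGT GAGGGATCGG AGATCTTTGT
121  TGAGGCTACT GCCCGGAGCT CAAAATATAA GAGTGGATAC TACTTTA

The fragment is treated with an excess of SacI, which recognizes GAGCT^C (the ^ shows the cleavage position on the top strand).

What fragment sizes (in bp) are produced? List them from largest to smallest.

76, 28, 27, 24, 12 bp

SacI sites (GAGCTC) start at positions 20, 32, 60, 136.
SacI cuts after base 5 of each site (before the last base), so after positions 24, 36, 64, 140.
Linear molecule, 4 cuts → 5 fragments:
  1–24 → 24 bp
  25–36 → 12 bp
  37–64 → 28 bp
  65–140 → 76 bp
  141–167 → 27 bp
Sorted largest to smallest: 76, 28, 27, 24, 12 bp.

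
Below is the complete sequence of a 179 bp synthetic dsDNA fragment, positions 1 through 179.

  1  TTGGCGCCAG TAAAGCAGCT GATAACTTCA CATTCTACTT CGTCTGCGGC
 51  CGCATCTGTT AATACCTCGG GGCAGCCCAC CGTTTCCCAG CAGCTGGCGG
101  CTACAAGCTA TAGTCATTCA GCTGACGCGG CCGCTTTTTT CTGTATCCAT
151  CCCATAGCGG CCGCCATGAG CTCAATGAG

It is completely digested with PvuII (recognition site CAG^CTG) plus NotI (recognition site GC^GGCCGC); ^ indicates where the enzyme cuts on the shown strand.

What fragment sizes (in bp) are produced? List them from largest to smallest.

46, 30, 29, 28, 21, 18, 7 bp

PvuII sites (CAGCTG) start at positions 16, 91, 119.
PvuII cuts after base 3 of each site, so after positions 18, 93, 121.
NotI sites (GCGGCCGC) start at positions 46, 127, 157.
NotI cuts after base 2 of each site, so after positions 47, 128, 158.
Combined cut positions: 18, 47, 93, 121, 128, 158.
Linear molecule, 6 cuts → 7 fragments:
  1–18 → 18 bp
  19–47 → 29 bp
  48–93 → 46 bp
  94–121 → 28 bp
  122–128 → 7 bp
  129–158 → 30 bp
  159–179 → 21 bp
Sorted largest to smallest: 46, 30, 29, 28, 21, 18, 7 bp.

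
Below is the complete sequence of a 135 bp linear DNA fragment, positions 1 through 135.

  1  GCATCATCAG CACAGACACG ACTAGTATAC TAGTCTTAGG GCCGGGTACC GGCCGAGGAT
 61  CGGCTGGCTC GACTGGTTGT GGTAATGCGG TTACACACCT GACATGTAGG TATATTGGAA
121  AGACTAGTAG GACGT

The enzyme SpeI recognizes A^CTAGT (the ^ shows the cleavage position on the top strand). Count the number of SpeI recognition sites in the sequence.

3

ACTAGT occurs starting at positions 21, 29, 123.
SpeI cuts at 3 sites.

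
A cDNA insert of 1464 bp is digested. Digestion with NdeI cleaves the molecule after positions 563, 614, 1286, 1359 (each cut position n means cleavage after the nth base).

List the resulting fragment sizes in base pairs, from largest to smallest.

Linear molecule, 4 cuts → 5 fragments:
  563 − 0 = 563 bp
  614 − 563 = 51 bp
  1286 − 614 = 672 bp
  1359 − 1286 = 73 bp
  1464 − 1359 = 105 bp
Sorted largest to smallest: 672, 563, 105, 73, 51 bp.

672, 563, 105, 73, 51 bp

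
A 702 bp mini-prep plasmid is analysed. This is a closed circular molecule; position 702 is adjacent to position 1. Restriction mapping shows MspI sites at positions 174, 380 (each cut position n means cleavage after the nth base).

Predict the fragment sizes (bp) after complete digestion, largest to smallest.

Circular molecule, 2 cuts → 2 fragments:
  380 − 174 = 206 bp
  wrap: 702 − 380 + 174 = 496 bp
Sorted largest to smallest: 496, 206 bp.

496, 206 bp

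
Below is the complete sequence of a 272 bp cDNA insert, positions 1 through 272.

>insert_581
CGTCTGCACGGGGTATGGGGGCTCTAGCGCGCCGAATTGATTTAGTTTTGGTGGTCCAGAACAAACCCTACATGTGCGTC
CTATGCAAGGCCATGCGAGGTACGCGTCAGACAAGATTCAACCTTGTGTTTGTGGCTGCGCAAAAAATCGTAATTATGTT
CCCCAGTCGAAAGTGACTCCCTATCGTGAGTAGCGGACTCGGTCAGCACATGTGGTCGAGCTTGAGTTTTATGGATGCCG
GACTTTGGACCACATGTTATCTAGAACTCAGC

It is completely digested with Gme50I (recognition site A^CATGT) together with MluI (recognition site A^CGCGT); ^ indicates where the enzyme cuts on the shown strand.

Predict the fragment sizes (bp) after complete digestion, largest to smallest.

Gme50I sites (ACATGT) start at positions 70, 208, 252.
Gme50I cuts after the first base of each site, so after positions 70, 208, 252.
The MluI site (ACGCGT) starts at position 102.
MluI cuts after the first base of each site, so after position 102.
Combined cut positions: 70, 102, 208, 252.
Linear molecule, 4 cuts → 5 fragments:
  1–70 → 70 bp
  71–102 → 32 bp
  103–208 → 106 bp
  209–252 → 44 bp
  253–272 → 20 bp
Sorted largest to smallest: 106, 70, 44, 32, 20 bp.

106, 70, 44, 32, 20 bp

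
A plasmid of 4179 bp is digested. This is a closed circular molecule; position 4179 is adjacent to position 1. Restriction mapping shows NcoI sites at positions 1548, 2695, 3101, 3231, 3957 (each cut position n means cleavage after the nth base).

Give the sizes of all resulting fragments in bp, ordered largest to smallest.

Circular molecule, 5 cuts → 5 fragments:
  2695 − 1548 = 1147 bp
  3101 − 2695 = 406 bp
  3231 − 3101 = 130 bp
  3957 − 3231 = 726 bp
  wrap: 4179 − 3957 + 1548 = 1770 bp
Sorted largest to smallest: 1770, 1147, 726, 406, 130 bp.

1770, 1147, 726, 406, 130 bp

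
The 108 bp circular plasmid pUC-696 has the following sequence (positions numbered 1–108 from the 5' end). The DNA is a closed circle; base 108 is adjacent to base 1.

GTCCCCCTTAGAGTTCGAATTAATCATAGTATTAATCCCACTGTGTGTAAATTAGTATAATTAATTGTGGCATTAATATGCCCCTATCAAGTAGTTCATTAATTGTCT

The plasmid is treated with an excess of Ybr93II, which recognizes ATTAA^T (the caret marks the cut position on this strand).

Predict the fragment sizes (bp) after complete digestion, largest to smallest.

Ybr93II sites (ATTAAT) start at positions 19, 31, 60, 72, 98.
Ybr93II cuts after base 5 of each site (before the last base), so after positions 23, 35, 64, 76, 102.
Circular molecule, 5 cuts → 5 fragments:
  24–35 → 12 bp
  36–64 → 29 bp
  65–76 → 12 bp
  77–102 → 26 bp
  103–108 then 1–23 → 6 + 23 = 29 bp
Sorted largest to smallest: 29, 29, 26, 12, 12 bp.

29, 29, 26, 12, 12 bp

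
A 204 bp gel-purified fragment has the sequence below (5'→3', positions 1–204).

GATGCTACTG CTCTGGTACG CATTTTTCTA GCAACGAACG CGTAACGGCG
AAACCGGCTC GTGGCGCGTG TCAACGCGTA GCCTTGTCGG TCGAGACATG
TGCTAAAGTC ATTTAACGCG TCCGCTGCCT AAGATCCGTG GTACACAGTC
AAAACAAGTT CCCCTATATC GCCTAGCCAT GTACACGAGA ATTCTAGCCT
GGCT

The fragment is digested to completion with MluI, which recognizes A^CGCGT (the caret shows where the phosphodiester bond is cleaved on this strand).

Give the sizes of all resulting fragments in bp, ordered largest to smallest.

88, 42, 38, 36 bp

MluI sites (ACGCGT) start at positions 38, 74, 116.
MluI cuts after the first base of each site, so after positions 38, 74, 116.
Linear molecule, 3 cuts → 4 fragments:
  1–38 → 38 bp
  39–74 → 36 bp
  75–116 → 42 bp
  117–204 → 88 bp
Sorted largest to smallest: 88, 42, 38, 36 bp.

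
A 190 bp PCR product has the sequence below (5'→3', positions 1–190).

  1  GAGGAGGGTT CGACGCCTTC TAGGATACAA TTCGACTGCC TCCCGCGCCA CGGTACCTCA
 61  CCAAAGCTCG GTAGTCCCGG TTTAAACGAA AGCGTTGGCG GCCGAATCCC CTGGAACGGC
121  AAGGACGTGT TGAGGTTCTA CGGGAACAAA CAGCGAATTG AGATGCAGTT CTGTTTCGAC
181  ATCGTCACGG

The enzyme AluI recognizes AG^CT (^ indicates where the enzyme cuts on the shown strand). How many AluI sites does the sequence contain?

AGCT occurs starting at position 65.
AluI cuts at 1 site.

1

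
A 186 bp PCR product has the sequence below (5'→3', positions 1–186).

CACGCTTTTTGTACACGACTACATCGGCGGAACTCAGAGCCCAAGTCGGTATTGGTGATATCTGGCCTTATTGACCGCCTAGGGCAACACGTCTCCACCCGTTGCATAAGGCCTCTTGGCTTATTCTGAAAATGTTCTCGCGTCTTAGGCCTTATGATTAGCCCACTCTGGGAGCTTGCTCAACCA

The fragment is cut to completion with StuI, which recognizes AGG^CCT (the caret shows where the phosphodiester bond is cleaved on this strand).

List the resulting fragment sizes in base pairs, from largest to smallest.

StuI sites (AGGCCT) start at positions 109, 147.
StuI cuts after base 3 of each site, so after positions 111, 149.
Linear molecule, 2 cuts → 3 fragments:
  1–111 → 111 bp
  112–149 → 38 bp
  150–186 → 37 bp
Sorted largest to smallest: 111, 38, 37 bp.

111, 38, 37 bp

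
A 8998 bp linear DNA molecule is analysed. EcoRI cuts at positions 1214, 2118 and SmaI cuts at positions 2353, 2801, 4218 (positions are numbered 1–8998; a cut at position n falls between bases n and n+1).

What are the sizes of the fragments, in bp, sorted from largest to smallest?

Combined cut positions (sorted): 1214, 2118, 2353, 2801, 4218.
Linear molecule, 5 cuts → 6 fragments:
  1214 − 0 = 1214 bp
  2118 − 1214 = 904 bp
  2353 − 2118 = 235 bp
  2801 − 2353 = 448 bp
  4218 − 2801 = 1417 bp
  8998 − 4218 = 4780 bp
Sorted largest to smallest: 4780, 1417, 1214, 904, 448, 235 bp.

4780, 1417, 1214, 904, 448, 235 bp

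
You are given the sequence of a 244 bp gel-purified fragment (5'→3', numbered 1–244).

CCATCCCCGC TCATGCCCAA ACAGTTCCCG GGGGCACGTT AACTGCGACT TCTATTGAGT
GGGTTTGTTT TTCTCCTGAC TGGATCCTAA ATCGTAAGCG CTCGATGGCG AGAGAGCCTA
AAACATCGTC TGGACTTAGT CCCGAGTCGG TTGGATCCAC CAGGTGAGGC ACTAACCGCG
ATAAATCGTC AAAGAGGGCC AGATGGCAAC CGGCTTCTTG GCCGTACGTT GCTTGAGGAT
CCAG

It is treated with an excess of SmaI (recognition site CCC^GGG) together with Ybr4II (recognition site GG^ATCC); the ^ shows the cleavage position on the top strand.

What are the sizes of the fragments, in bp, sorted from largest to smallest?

The SmaI site (CCCGGG) starts at position 27.
SmaI cuts after base 3 of each site, so after position 29.
Ybr4II sites (GGATCC) start at positions 82, 153, 237.
Ybr4II cuts after base 2 of each site, so after positions 83, 154, 238.
Combined cut positions: 29, 83, 154, 238.
Linear molecule, 4 cuts → 5 fragments:
  1–29 → 29 bp
  30–83 → 54 bp
  84–154 → 71 bp
  155–238 → 84 bp
  239–244 → 6 bp
Sorted largest to smallest: 84, 71, 54, 29, 6 bp.

84, 71, 54, 29, 6 bp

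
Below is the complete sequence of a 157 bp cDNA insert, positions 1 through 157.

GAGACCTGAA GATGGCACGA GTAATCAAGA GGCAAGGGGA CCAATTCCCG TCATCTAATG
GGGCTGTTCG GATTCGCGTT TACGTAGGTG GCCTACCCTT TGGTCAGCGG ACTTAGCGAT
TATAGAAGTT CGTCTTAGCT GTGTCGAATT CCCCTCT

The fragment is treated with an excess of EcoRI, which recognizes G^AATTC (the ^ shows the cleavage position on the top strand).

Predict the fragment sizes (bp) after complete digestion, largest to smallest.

The EcoRI site (GAATTC) starts at position 146.
EcoRI cuts after the first base of each site, so after position 146.
Linear molecule, 1 cut → 2 fragments:
  1–146 → 146 bp
  147–157 → 11 bp
Sorted largest to smallest: 146, 11 bp.

146, 11 bp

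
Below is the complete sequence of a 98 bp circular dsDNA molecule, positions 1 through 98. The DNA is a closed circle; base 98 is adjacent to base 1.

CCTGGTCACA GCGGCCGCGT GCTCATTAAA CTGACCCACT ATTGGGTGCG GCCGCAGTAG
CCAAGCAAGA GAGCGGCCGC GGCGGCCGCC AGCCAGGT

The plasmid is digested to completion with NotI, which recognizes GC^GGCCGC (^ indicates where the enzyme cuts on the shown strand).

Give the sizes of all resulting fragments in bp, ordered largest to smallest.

NotI sites (GCGGCCGC) start at positions 11, 48, 73, 82.
NotI cuts after base 2 of each site, so after positions 12, 49, 74, 83.
Circular molecule, 4 cuts → 4 fragments:
  13–49 → 37 bp
  50–74 → 25 bp
  75–83 → 9 bp
  84–98 then 1–12 → 15 + 12 = 27 bp
Sorted largest to smallest: 37, 27, 25, 9 bp.

37, 27, 25, 9 bp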